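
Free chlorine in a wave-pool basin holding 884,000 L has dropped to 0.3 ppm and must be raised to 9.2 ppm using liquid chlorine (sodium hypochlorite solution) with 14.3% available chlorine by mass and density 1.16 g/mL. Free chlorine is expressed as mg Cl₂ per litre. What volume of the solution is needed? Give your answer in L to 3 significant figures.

Chlorine deficit: 9.2 − 0.3 = 8.9 ppm = 8.9 mg/L as Cl₂.
Cl₂ equivalent needed: 8.9 mg/L × 884,000 L = 7,868,000 mg = 7868 g.
Product at 14.3% available chlorine: 7868 / 0.143 = 55,020 g.
Volume at density 1.16 g/mL: 55,020 g ÷ 1.16 g/mL = 47,430 mL.

47.4 L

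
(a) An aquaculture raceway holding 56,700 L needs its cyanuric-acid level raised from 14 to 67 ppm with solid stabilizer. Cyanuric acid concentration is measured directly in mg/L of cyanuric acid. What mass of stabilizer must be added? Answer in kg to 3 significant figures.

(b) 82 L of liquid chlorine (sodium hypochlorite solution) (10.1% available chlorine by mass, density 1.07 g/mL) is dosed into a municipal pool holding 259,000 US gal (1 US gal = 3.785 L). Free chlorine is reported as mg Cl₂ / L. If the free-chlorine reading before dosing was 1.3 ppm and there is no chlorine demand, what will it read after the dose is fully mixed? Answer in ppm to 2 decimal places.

(a) 3.01 kg; (b) 10.34 ppm

(a) CYA to add: (67 − 14) = 53 mg/L × 56,700 L = 3005 g cyanuric acid.

(b) Volume: 259,000 US gal × 3.785 L/gal = 980,315 L.
(b) Mass of solution: 82 L × 1000 mL/L × 1.07 g/mL = 87,740 g.
(b) Available chlorine delivered: 87,740 g × 0.101 = 8862 g as Cl₂.
(b) Concentration rise: 8862 g / 980,315 L = 9.04 mg/L = 9.04 ppm.
(b) Final FC: 1.3 + 9.04 = 10.34 ppm.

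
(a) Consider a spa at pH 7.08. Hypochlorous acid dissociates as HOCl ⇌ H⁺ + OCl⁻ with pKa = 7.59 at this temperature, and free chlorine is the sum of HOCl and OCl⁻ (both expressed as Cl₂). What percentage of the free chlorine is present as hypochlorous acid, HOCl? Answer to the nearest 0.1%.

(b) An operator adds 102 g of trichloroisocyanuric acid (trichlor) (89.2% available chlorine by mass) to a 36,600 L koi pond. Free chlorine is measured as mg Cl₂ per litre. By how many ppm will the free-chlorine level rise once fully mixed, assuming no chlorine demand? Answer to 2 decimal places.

(a) [OCl⁻]/[HOCl] = 10^(pH − pKa) = 10^(7.08 − 7.59) = 10^-0.51 = 0.309.
(a) Fraction as HOCl = 1 / (1 + 0.309) = 0.7639.

(b) Available chlorine delivered: 102 g × 0.892 = 90.98 g as Cl₂.
(b) Concentration rise: 90.98 g / 36,600 L = 2.486 mg/L = 2.49 ppm.

(a) 76.4%; (b) 2.49 ppm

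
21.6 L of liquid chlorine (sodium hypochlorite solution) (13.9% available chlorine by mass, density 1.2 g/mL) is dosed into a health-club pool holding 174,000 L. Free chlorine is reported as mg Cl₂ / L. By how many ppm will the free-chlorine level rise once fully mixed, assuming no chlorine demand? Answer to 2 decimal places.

Mass of solution: 21.6 L × 1000 mL/L × 1.2 g/mL = 25,920 g.
Available chlorine delivered: 25,920 g × 0.139 = 3603 g as Cl₂.
Concentration rise: 3603 g / 174,000 L = 20.71 mg/L = 20.71 ppm.

20.71 ppm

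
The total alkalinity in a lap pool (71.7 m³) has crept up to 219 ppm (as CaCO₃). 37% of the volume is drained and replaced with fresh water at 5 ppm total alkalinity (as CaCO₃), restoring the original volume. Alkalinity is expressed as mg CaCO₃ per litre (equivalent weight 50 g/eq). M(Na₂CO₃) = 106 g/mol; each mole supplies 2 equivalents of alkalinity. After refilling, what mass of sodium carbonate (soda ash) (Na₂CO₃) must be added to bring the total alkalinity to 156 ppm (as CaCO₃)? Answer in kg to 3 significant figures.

1.23 kg

Volume: 71.7 m³ = 71,700 L.
After draining 37% and refilling: 219 × 0.63 + 5 × 0.37 = 139.82 ppm.
Deficit to target: 156 − 139.82 = 16.18 mg/L.
As CaCO₃: 16.18 mg/L × 71,700 L = 1160 g; ÷ 50 g/eq ÷ 2 = 11.6 mol Na₂CO₃.
Mass: 11.6 × 106 = 1230 g.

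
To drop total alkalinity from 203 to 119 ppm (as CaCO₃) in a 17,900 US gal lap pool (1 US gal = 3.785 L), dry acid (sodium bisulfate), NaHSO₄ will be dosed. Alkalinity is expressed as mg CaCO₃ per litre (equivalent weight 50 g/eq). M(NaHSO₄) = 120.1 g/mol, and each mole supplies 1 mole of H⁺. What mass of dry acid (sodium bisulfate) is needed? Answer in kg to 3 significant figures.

13.7 kg

Volume: 17,900 US gal × 3.785 L/gal = 67,752 L.
Alkalinity to neutralize: (203 − 119) = 84 mg/L as CaCO₃ × 67,752 L = 5691 g as CaCO₃.
Equivalents of H⁺ required: 5691 ÷ 50 g/eq = 113.8 eq = 113.8 mol NaHSO₄.
Mass of NaHSO₄: 113.8 × 120.1 = 13,670 g.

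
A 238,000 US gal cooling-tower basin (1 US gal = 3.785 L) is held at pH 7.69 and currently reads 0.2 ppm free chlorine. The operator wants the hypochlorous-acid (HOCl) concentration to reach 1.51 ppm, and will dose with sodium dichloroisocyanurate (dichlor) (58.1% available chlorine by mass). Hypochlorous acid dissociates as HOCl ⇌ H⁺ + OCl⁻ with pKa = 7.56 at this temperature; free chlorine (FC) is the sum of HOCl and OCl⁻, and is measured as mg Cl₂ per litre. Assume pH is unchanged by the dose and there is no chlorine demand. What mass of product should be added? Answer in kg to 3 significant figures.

5.19 kg

Volume: 238,000 US gal × 3.785 L/gal = 900,830 L.
[OCl⁻]/[HOCl] = 10^(pH − pKa) = 10^(7.69 − 7.56) = 1.349; fraction as HOCl = 1/(1 + 1.349) = 0.4257.
Free chlorine required for 1.51 ppm HOCl: 1.51 / 0.4257 = 3.547 ppm.
FC to add: 3.547 − 0.2 = 3.347 mg/L as Cl₂.
Cl₂ equivalent: 3.347 mg/L × 900,830 L = 3015 g.
Product at 58.1% available Cl: 3015 / 0.581 = 5189 g.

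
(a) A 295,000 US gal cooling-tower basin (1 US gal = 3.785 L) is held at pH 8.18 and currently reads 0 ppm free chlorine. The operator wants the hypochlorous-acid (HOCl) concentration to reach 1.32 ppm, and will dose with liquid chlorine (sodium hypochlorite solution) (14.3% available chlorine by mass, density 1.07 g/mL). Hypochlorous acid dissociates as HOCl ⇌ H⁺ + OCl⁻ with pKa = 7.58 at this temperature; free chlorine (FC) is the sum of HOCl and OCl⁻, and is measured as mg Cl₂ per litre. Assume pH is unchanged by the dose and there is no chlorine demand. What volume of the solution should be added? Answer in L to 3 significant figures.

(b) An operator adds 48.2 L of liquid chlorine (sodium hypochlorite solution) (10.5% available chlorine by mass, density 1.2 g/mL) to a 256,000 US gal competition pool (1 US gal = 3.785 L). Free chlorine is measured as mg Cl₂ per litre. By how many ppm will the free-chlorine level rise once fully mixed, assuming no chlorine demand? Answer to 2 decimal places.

(a) Volume: 295,000 US gal × 3.785 L/gal = 1,116,575 L.
(a) [OCl⁻]/[HOCl] = 10^(pH − pKa) = 10^(8.18 − 7.58) = 3.981; fraction as HOCl = 1/(1 + 3.981) = 0.2008.
(a) Free chlorine required for 1.32 ppm HOCl: 1.32 / 0.2008 = 6.575 ppm.
(a) FC to add: 6.575 − 0 = 6.575 mg/L as Cl₂.
(a) Cl₂ equivalent: 6.575 mg/L × 1,116,575 L = 7341 g.
(a) Product at 14.3% available Cl: 7341 / 0.143 = 51,340 g.
(a) Volume: 51,340 g ÷ 1.07 g/mL = 47,980 mL.

(b) Volume: 256,000 US gal × 3.785 L/gal = 968,960 L.
(b) Mass of solution: 48.2 L × 1000 mL/L × 1.2 g/mL = 57,840 g.
(b) Available chlorine delivered: 57,840 g × 0.105 = 6073 g as Cl₂.
(b) Concentration rise: 6073 g / 968,960 L = 6.268 mg/L = 6.27 ppm.

(a) 48.0 L; (b) 6.27 ppm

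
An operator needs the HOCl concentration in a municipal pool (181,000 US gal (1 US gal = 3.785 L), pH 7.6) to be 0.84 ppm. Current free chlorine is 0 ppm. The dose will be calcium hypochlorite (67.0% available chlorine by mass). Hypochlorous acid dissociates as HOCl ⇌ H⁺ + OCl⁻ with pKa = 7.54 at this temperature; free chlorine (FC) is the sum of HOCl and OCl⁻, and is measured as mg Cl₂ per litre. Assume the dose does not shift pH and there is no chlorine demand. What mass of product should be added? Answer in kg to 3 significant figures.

1.85 kg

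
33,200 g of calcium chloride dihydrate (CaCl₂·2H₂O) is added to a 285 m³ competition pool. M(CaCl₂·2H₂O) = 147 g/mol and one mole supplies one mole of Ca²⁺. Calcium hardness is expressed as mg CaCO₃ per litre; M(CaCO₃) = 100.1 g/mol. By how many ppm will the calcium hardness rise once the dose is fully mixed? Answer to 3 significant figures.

Volume: 285 m³ = 285,000 L.
Moles of Ca²⁺: 33,200 g ÷ 147 g/mol = 225.9 mol.
As CaCO₃: 225.9 mol × 100.1 g/mol = 22,610 g.
Rise: 22,610 g / 285,000 L × 1000 = 79.32 mg/L.

79.3 ppm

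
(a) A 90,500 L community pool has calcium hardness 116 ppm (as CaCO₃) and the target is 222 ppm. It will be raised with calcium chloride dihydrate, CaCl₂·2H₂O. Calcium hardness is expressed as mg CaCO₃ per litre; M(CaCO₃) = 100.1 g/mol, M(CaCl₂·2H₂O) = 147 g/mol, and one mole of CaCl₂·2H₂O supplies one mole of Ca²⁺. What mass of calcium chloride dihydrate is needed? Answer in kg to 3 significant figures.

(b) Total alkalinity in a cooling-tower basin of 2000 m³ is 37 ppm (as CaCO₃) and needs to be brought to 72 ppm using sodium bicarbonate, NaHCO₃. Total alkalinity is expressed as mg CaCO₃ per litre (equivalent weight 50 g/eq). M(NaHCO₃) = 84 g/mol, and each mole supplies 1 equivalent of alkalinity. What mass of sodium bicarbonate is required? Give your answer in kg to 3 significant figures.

(a) Hardness to add: (222 − 116) = 106 mg/L as CaCO₃ × 90,500 L = 9593 g as CaCO₃.
(a) Moles of Ca²⁺ (1 mol Ca²⁺ ≡ 1 mol CaCO₃): 9593 / 100.1 g/mol = 95.83 mol.
(a) Mass of CaCl₂·2H₂O: 95.83 × 147 = 14,090 g.

(b) Volume: 2000 m³ = 2,000,000 L.
(b) Alkalinity to add: (72 − 37) = 35 mg/L as CaCO₃ × 2,000,000 L = 70,000 g as CaCO₃.
(b) Equivalents: 70,000 g ÷ 50 g/eq = 1400 eq.
(b) NaHCO₃ supplies 1 eq per mole → 1400 mol.
(b) Mass: 1400 mol × 84 g/mol = 117,600 g.

(a) 14.1 kg; (b) 118 kg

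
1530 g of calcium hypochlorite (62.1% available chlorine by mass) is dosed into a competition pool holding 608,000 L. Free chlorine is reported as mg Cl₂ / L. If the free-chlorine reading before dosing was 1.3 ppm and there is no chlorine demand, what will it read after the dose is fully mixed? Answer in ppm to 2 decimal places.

2.86 ppm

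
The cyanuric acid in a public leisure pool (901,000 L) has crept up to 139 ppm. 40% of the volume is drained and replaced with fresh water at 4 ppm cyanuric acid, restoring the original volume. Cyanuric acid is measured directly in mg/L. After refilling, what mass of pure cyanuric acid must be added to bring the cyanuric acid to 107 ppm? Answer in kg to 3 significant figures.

19.8 kg

After draining 40% and refilling: 139 × 0.60 + 4 × 0.40 = 85 ppm.
Deficit to target: 107 − 85 = 22 mg/L.
Mass: 22 mg/L × 901,000 L = 19,820 g cyanuric acid.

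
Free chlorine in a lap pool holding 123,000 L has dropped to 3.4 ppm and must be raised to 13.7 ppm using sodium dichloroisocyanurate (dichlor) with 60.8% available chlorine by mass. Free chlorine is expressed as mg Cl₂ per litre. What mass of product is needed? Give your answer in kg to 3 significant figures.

Chlorine deficit: 13.7 − 3.4 = 10.3 ppm = 10.3 mg/L as Cl₂.
Cl₂ equivalent needed: 10.3 mg/L × 123,000 L = 1,267,000 mg = 1267 g.
Product at 60.8% available chlorine: 1267 / 0.608 = 2084 g.

2.08 kg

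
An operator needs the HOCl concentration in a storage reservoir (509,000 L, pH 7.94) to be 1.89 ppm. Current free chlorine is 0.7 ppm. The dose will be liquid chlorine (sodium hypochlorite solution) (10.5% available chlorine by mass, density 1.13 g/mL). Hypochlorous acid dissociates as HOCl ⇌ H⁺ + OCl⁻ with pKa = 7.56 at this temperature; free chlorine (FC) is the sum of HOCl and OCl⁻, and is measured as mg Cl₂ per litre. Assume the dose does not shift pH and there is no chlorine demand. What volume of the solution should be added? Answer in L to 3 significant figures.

[OCl⁻]/[HOCl] = 10^(pH − pKa) = 10^(7.94 − 7.56) = 2.399; fraction as HOCl = 1/(1 + 2.399) = 0.2942.
Free chlorine required for 1.89 ppm HOCl: 1.89 / 0.2942 = 6.424 ppm.
FC to add: 6.424 − 0.7 = 5.724 mg/L as Cl₂.
Cl₂ equivalent: 5.724 mg/L × 509,000 L = 2913 g.
Product at 10.5% available Cl: 2913 / 0.105 = 27,750 g.
Volume: 27,750 g ÷ 1.13 g/mL = 24,550 mL.

24.6 L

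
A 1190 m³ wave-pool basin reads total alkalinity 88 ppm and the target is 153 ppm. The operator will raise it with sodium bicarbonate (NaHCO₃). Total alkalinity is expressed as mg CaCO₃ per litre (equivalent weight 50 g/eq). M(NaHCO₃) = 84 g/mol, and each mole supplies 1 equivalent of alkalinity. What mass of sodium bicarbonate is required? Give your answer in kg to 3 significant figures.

130 kg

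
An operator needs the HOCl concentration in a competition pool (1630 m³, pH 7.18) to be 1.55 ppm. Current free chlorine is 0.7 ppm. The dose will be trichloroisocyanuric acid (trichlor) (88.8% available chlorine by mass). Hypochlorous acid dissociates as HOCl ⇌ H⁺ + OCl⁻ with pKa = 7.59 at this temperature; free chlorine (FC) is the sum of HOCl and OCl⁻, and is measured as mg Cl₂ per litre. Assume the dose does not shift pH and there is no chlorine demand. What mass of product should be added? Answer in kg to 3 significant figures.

2.67 kg

Volume: 1630 m³ = 1,630,000 L.
[OCl⁻]/[HOCl] = 10^(pH − pKa) = 10^(7.18 − 7.59) = 0.389; fraction as HOCl = 1/(1 + 0.389) = 0.7199.
Free chlorine required for 1.55 ppm HOCl: 1.55 / 0.7199 = 2.153 ppm.
FC to add: 2.153 − 0.7 = 1.453 mg/L as Cl₂.
Cl₂ equivalent: 1.453 mg/L × 1,630,000 L = 2368 g.
Product at 88.8% available Cl: 2368 / 0.888 = 2667 g.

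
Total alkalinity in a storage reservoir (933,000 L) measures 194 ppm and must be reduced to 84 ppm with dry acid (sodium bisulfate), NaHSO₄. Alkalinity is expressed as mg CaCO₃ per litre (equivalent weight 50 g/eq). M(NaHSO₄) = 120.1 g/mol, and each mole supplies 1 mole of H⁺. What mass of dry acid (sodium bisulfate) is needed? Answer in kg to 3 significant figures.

247 kg

Alkalinity to neutralize: (194 − 84) = 110 mg/L as CaCO₃ × 933,000 L = 102,600 g as CaCO₃.
Equivalents of H⁺ required: 102,600 ÷ 50 g/eq = 2053 eq = 2053 mol NaHSO₄.
Mass of NaHSO₄: 2053 × 120.1 = 246,500 g.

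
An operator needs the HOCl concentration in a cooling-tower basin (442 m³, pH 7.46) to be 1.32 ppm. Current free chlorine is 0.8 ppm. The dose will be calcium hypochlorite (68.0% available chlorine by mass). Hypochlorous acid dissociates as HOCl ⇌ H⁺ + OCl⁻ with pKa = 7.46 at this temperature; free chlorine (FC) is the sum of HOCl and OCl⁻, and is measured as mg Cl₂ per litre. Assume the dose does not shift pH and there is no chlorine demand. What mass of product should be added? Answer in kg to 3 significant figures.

Volume: 442 m³ = 442,000 L.
[OCl⁻]/[HOCl] = 10^(pH − pKa) = 10^(7.46 − 7.46) = 1; fraction as HOCl = 1/(1 + 1) = 0.5.
Free chlorine required for 1.32 ppm HOCl: 1.32 / 0.5 = 2.64 ppm.
FC to add: 2.64 − 0.8 = 1.84 mg/L as Cl₂.
Cl₂ equivalent: 1.84 mg/L × 442,000 L = 813.3 g.
Product at 68.0% available Cl: 813.3 / 0.68 = 1196 g.

1.20 kg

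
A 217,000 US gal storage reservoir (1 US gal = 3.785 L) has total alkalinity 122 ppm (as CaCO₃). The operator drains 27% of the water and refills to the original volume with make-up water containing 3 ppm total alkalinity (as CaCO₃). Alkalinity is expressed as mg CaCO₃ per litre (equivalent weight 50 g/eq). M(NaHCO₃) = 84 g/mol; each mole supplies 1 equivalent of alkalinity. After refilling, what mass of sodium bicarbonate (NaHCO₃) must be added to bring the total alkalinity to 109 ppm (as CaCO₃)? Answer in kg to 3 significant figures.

Volume: 217,000 US gal × 3.785 L/gal = 821,345 L.
After draining 27% and refilling: 122 × 0.73 + 3 × 0.27 = 89.87 ppm.
Deficit to target: 109 − 89.87 = 19.13 mg/L.
As CaCO₃: 19.13 mg/L × 821,345 L = 15,710 g; ÷ 50 g/eq ÷ 1 = 314.2 mol NaHCO₃.
Mass: 314.2 × 84 = 26,400 g.

26.4 kg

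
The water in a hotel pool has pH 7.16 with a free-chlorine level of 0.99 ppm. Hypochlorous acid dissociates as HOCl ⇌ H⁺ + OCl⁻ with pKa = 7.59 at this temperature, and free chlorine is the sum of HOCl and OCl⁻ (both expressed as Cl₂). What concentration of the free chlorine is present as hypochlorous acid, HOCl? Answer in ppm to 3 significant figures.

[OCl⁻]/[HOCl] = 10^(pH − pKa) = 10^(7.16 − 7.59) = 10^-0.43 = 0.3715.
Fraction as HOCl = 1 / (1 + 0.3715) = 0.7291.
HOCl = 0.7291 × 0.99 ppm = 0.7218 ppm.

0.722 ppm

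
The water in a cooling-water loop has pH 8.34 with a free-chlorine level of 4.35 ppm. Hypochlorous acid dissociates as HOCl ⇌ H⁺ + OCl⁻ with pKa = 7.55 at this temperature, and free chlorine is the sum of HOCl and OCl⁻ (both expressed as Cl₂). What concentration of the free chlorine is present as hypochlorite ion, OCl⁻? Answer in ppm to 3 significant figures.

3.74 ppm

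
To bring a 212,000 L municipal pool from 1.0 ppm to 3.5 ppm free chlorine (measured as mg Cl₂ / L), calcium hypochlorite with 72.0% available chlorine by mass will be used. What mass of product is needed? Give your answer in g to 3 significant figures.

Chlorine deficit: 3.5 − 1.0 = 2.5 ppm = 2.5 mg/L as Cl₂.
Cl₂ equivalent needed: 2.5 mg/L × 212,000 L = 530,000 mg = 530 g.
Product at 72.0% available chlorine: 530 / 0.72 = 736.1 g.

736 g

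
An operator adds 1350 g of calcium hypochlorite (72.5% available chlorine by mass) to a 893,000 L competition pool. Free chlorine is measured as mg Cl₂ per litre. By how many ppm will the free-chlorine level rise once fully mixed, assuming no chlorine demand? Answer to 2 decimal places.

1.10 ppm

Available chlorine delivered: 1350 g × 0.725 = 978.8 g as Cl₂.
Concentration rise: 978.8 g / 893,000 L = 1.096 mg/L = 1.10 ppm.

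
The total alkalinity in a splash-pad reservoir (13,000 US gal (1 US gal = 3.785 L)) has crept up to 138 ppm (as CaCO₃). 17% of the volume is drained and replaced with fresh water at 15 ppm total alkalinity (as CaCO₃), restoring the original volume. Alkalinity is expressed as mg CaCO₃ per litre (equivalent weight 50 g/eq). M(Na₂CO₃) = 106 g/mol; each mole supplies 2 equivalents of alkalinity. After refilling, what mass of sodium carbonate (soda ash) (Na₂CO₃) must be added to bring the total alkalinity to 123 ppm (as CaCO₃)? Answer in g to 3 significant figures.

308 g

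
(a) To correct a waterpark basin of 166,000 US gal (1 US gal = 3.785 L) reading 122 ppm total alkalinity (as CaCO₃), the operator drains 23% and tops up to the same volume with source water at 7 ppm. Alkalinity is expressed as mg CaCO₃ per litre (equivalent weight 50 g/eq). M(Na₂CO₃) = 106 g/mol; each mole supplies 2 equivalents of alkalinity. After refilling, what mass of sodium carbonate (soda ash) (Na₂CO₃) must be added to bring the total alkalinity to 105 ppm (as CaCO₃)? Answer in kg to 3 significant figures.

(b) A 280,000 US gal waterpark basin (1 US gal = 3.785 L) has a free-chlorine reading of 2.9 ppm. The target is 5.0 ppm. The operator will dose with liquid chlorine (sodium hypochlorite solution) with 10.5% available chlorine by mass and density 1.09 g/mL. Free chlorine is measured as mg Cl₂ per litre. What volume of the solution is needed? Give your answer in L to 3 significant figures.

(a) Volume: 166,000 US gal × 3.785 L/gal = 628,310 L.
(a) After draining 23% and refilling: 122 × 0.77 + 7 × 0.23 = 95.55 ppm.
(a) Deficit to target: 105 − 95.55 = 9.45 mg/L.
(a) As CaCO₃: 9.45 mg/L × 628,310 L = 5938 g; ÷ 50 g/eq ÷ 2 = 59.38 mol Na₂CO₃.
(a) Mass: 59.38 × 106 = 6294 g.

(b) Volume: 280,000 US gal × 3.785 L/gal = 1,059,800 L.
(b) Chlorine deficit: 5.0 − 2.9 = 2.1 ppm = 2.1 mg/L as Cl₂.
(b) Cl₂ equivalent needed: 2.1 mg/L × 1,059,800 L = 2,226,000 mg = 2226 g.
(b) Product at 10.5% available chlorine: 2226 / 0.105 = 21,200 g.
(b) Volume at density 1.09 g/mL: 21,200 g ÷ 1.09 g/mL = 19,450 mL.

(a) 6.29 kg; (b) 19.4 L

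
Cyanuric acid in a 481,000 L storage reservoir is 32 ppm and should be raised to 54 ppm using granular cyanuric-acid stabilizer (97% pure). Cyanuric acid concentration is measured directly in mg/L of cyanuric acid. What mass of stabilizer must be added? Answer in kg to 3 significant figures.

10.9 kg

CYA to add: (54 − 32) = 22 mg/L × 481,000 L = 10,580 g cyanuric acid.
At 97% purity: 10,580 / 0.97 = 10,910 g product.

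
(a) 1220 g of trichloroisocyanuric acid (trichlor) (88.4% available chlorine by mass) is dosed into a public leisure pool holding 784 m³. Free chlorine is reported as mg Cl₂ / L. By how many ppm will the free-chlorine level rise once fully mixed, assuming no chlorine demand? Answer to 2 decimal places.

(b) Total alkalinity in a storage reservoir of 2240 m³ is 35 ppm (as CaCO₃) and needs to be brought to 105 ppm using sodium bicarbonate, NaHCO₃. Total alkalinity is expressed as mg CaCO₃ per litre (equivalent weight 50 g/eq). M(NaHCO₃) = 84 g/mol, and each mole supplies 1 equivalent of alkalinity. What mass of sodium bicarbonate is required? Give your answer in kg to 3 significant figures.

(a) 1.38 ppm; (b) 263 kg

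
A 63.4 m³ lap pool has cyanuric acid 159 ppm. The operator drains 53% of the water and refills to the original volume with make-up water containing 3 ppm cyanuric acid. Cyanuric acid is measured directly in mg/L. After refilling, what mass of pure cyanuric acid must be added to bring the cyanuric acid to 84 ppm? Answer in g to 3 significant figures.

487 g

Volume: 63.4 m³ = 63,400 L.
After draining 53% and refilling: 159 × 0.47 + 3 × 0.53 = 76.32 ppm.
Deficit to target: 84 − 76.32 = 7.68 mg/L.
Mass: 7.68 mg/L × 63,400 L = 486.9 g cyanuric acid.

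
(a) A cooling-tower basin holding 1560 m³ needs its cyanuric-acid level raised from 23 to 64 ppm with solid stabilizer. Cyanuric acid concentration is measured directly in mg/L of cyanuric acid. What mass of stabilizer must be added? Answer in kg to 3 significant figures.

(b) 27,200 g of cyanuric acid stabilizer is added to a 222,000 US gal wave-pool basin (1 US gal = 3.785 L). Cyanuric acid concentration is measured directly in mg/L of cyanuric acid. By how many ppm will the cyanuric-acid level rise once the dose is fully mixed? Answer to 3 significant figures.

(a) 64.0 kg; (b) 32.4 ppm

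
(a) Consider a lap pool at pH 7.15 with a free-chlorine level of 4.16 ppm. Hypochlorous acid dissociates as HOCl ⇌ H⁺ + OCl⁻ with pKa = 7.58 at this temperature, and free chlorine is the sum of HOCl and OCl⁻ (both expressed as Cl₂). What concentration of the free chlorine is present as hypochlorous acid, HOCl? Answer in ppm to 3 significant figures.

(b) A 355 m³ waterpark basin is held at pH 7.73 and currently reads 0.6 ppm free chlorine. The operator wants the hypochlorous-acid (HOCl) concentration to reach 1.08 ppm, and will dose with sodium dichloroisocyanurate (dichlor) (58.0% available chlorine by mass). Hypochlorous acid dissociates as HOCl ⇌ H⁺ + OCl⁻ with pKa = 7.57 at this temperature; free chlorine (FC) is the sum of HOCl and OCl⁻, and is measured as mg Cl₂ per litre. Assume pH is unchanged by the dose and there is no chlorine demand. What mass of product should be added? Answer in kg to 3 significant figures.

(a) [OCl⁻]/[HOCl] = 10^(pH − pKa) = 10^(7.15 − 7.58) = 10^-0.43 = 0.3715.
(a) Fraction as HOCl = 1 / (1 + 0.3715) = 0.7291.
(a) HOCl = 0.7291 × 4.16 ppm = 3.033 ppm.

(b) Volume: 355 m³ = 355,000 L.
(b) [OCl⁻]/[HOCl] = 10^(pH − pKa) = 10^(7.73 − 7.57) = 1.445; fraction as HOCl = 1/(1 + 1.445) = 0.4089.
(b) Free chlorine required for 1.08 ppm HOCl: 1.08 / 0.4089 = 2.641 ppm.
(b) FC to add: 2.641 − 0.6 = 2.041 mg/L as Cl₂.
(b) Cl₂ equivalent: 2.041 mg/L × 355,000 L = 724.6 g.
(b) Product at 58.0% available Cl: 724.6 / 0.58 = 1249 g.

(a) 3.03 ppm; (b) 1.25 kg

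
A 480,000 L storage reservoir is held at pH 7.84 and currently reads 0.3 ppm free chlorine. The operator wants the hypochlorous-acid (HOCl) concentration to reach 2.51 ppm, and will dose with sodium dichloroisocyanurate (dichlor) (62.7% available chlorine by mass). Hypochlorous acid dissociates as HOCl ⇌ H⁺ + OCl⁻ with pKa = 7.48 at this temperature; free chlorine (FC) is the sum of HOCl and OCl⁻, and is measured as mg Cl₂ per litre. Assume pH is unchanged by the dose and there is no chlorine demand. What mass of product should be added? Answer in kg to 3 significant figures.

[OCl⁻]/[HOCl] = 10^(pH − pKa) = 10^(7.84 − 7.48) = 2.291; fraction as HOCl = 1/(1 + 2.291) = 0.3039.
Free chlorine required for 2.51 ppm HOCl: 2.51 / 0.3039 = 8.26 ppm.
FC to add: 8.26 − 0.3 = 7.96 mg/L as Cl₂.
Cl₂ equivalent: 7.96 mg/L × 480,000 L = 3821 g.
Product at 62.7% available Cl: 3821 / 0.627 = 6094 g.

6.09 kg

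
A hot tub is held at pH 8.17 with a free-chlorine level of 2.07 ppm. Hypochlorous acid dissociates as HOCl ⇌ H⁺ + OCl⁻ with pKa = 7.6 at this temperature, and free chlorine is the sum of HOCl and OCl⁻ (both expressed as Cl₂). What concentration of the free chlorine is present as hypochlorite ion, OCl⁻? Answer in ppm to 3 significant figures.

1.63 ppm

[OCl⁻]/[HOCl] = 10^(pH − pKa) = 10^(8.17 − 7.6) = 10^0.57 = 3.715.
Fraction as HOCl = 1 / (1 + 3.715) = 0.2121.
OCl⁻ = (1 − 0.2121) × 2.07 ppm = 1.631 ppm.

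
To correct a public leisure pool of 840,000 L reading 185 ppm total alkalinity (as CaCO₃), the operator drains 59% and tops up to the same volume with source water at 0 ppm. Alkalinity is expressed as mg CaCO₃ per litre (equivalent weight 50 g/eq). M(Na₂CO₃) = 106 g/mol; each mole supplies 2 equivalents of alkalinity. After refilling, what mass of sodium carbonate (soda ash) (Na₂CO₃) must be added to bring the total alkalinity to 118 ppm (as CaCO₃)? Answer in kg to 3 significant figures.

37.5 kg

After draining 59% and refilling: 185 × 0.41 + 0 × 0.59 = 75.85 ppm.
Deficit to target: 118 − 75.85 = 42.15 mg/L.
As CaCO₃: 42.15 mg/L × 840,000 L = 35,410 g; ÷ 50 g/eq ÷ 2 = 354.1 mol Na₂CO₃.
Mass: 354.1 × 106 = 37,530 g.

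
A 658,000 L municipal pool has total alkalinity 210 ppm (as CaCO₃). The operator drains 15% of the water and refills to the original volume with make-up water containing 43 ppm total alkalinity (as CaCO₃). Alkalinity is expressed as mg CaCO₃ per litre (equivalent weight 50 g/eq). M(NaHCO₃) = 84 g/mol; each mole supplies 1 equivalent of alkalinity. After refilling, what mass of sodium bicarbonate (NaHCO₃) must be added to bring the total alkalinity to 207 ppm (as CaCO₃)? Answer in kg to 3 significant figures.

After draining 15% and refilling: 210 × 0.85 + 43 × 0.15 = 184.95 ppm.
Deficit to target: 207 − 184.95 = 22.05 mg/L.
As CaCO₃: 22.05 mg/L × 658,000 L = 14,510 g; ÷ 50 g/eq ÷ 1 = 290.2 mol NaHCO₃.
Mass: 290.2 × 84 = 24,370 g.

24.4 kg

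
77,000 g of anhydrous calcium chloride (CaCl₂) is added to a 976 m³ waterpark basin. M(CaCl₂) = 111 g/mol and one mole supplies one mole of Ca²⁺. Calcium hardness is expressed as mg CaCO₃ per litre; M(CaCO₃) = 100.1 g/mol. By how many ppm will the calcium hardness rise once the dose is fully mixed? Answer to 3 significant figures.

71.1 ppm

Volume: 976 m³ = 976,000 L.
Moles of Ca²⁺: 77,000 g ÷ 111 g/mol = 693.7 mol.
As CaCO₃: 693.7 mol × 100.1 g/mol = 69,440 g.
Rise: 69,440 g / 976,000 L × 1000 = 71.15 mg/L.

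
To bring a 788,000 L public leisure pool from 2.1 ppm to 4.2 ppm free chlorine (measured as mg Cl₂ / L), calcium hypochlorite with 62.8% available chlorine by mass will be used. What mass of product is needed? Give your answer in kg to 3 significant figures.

Chlorine deficit: 4.2 − 2.1 = 2.1 ppm = 2.1 mg/L as Cl₂.
Cl₂ equivalent needed: 2.1 mg/L × 788,000 L = 1,655,000 mg = 1655 g.
Product at 62.8% available chlorine: 1655 / 0.628 = 2635 g.

2.64 kg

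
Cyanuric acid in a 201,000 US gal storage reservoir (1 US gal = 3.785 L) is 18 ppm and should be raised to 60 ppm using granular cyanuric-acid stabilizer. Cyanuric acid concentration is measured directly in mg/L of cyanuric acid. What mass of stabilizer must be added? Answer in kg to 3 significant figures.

Volume: 201,000 US gal × 3.785 L/gal = 760,785 L.
CYA to add: (60 − 18) = 42 mg/L × 760,785 L = 31,950 g cyanuric acid.

32.0 kg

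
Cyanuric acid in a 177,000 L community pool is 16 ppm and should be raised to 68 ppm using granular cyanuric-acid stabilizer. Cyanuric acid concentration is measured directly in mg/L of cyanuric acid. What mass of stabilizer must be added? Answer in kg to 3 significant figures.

CYA to add: (68 − 16) = 52 mg/L × 177,000 L = 9204 g cyanuric acid.

9.20 kg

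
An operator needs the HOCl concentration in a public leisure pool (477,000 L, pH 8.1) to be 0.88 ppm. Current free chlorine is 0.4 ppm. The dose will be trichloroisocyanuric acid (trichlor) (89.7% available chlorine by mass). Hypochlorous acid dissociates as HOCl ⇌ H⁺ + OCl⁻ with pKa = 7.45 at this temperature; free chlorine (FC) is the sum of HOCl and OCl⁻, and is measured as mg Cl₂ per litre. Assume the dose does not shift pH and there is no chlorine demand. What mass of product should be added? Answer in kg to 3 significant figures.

[OCl⁻]/[HOCl] = 10^(pH − pKa) = 10^(8.1 − 7.45) = 4.467; fraction as HOCl = 1/(1 + 4.467) = 0.1829.
Free chlorine required for 0.88 ppm HOCl: 0.88 / 0.1829 = 4.811 ppm.
FC to add: 4.811 − 0.4 = 4.411 mg/L as Cl₂.
Cl₂ equivalent: 4.411 mg/L × 477,000 L = 2104 g.
Product at 89.7% available Cl: 2104 / 0.897 = 2346 g.

2.35 kg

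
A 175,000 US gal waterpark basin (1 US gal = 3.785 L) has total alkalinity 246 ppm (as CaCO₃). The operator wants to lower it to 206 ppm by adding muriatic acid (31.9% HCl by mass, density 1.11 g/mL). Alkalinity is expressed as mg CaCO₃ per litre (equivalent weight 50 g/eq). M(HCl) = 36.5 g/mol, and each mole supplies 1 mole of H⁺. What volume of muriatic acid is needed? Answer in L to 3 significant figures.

54.6 L

Volume: 175,000 US gal × 3.785 L/gal = 662,375 L.
Alkalinity to neutralize: (246 − 206) = 40 mg/L as CaCO₃ × 662,375 L = 26,500 g as CaCO₃.
Equivalents of H⁺ required: 26,500 ÷ 50 g/eq = 529.9 eq = 529.9 mol HCl.
Mass of HCl: 529.9 × 36.5 = 19,340 g.
Mass of 31.9% solution: 19,340 / 0.319 = 60,630 g.
Volume: 60,630 g ÷ 1.11 g/mL = 54,620 mL.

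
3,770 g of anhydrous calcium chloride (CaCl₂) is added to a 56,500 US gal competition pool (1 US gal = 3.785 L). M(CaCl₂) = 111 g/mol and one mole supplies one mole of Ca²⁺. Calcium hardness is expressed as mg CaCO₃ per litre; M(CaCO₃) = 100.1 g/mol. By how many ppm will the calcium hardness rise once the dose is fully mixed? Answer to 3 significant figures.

Volume: 56,500 US gal × 3.785 L/gal = 213,852 L.
Moles of Ca²⁺: 3,770 g ÷ 111 g/mol = 33.96 mol.
As CaCO₃: 33.96 mol × 100.1 g/mol = 3400 g.
Rise: 3400 g / 213,852 L × 1000 = 15.9 mg/L.

15.9 ppm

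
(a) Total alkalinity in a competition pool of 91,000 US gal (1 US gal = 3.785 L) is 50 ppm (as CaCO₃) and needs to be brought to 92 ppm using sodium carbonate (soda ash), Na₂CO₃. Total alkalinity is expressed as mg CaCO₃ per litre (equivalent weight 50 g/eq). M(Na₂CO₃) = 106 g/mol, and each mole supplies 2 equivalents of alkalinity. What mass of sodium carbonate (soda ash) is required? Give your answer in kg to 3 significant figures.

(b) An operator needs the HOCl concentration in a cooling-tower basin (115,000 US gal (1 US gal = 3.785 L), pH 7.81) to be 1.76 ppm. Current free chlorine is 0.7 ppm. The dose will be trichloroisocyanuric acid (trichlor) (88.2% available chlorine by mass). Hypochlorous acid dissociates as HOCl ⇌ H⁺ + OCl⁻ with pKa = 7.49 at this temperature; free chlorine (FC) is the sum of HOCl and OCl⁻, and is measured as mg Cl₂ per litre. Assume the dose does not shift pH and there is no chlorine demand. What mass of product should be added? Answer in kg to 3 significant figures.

(a) Volume: 91,000 US gal × 3.785 L/gal = 344,435 L.
(a) Alkalinity to add: (92 − 50) = 42 mg/L as CaCO₃ × 344,435 L = 14,470 g as CaCO₃.
(a) Equivalents: 14,470 g ÷ 50 g/eq = 289.3 eq.
(a) Each mole of Na₂CO₃ supplies 2 eq, so 289.3 / 2 = 144.7 mol.
(a) Mass: 144.7 mol × 106 g/mol = 15,330 g.

(b) Volume: 115,000 US gal × 3.785 L/gal = 435,275 L.
(b) [OCl⁻]/[HOCl] = 10^(pH − pKa) = 10^(7.81 − 7.49) = 2.089; fraction as HOCl = 1/(1 + 2.089) = 0.3237.
(b) Free chlorine required for 1.76 ppm HOCl: 1.76 / 0.3237 = 5.437 ppm.
(b) FC to add: 5.437 − 0.7 = 4.737 mg/L as Cl₂.
(b) Cl₂ equivalent: 4.737 mg/L × 435,275 L = 2062 g.
(b) Product at 88.2% available Cl: 2062 / 0.882 = 2338 g.

(a) 15.3 kg; (b) 2.34 kg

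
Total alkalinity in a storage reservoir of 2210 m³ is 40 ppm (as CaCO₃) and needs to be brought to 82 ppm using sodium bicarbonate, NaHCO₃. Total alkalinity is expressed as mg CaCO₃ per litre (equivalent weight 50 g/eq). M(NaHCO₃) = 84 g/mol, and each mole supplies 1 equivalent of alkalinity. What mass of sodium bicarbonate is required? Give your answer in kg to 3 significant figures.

156 kg

Volume: 2210 m³ = 2,210,000 L.
Alkalinity to add: (82 − 40) = 42 mg/L as CaCO₃ × 2,210,000 L = 92,820 g as CaCO₃.
Equivalents: 92,820 g ÷ 50 g/eq = 1856 eq.
NaHCO₃ supplies 1 eq per mole → 1856 mol.
Mass: 1856 mol × 84 g/mol = 155,900 g.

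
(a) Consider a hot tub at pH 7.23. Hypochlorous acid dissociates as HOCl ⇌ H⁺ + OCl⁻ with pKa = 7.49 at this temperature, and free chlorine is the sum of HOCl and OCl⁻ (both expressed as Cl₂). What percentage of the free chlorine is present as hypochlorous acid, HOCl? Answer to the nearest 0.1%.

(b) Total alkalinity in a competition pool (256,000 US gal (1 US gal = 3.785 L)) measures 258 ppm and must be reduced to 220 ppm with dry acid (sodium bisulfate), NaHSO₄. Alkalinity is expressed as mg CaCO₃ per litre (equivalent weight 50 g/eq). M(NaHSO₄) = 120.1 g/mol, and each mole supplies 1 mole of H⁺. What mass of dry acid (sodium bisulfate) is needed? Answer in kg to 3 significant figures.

(a) 64.5%; (b) 88.4 kg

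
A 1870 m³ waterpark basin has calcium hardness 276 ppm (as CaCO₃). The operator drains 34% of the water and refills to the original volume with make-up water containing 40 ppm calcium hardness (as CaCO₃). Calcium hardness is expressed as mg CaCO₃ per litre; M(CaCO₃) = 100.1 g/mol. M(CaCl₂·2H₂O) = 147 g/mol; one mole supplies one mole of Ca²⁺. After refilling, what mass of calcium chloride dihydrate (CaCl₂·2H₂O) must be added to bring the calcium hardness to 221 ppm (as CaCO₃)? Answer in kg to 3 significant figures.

Volume: 1870 m³ = 1,870,000 L.
After draining 34% and refilling: 276 × 0.66 + 40 × 0.34 = 195.76 ppm.
Deficit to target: 221 − 195.76 = 25.24 mg/L.
As CaCO₃: 25.24 mg/L × 1,870,000 L = 47,200 g; ÷ 100.1 = 471.5 mol Ca²⁺.
Mass: 471.5 × 147 = 69,310 g.

69.3 kg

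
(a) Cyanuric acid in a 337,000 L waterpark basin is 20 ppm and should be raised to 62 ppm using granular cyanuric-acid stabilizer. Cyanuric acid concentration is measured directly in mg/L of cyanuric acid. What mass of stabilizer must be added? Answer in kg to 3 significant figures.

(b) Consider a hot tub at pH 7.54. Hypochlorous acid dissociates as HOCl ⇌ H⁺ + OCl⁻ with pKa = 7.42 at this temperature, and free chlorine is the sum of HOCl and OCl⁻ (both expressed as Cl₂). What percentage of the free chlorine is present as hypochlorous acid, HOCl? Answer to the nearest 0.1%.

(a) 14.2 kg; (b) 43.1%

(a) CYA to add: (62 − 20) = 42 mg/L × 337,000 L = 14,150 g cyanuric acid.

(b) [OCl⁻]/[HOCl] = 10^(pH − pKa) = 10^(7.54 − 7.42) = 10^0.12 = 1.318.
(b) Fraction as HOCl = 1 / (1 + 1.318) = 0.4314.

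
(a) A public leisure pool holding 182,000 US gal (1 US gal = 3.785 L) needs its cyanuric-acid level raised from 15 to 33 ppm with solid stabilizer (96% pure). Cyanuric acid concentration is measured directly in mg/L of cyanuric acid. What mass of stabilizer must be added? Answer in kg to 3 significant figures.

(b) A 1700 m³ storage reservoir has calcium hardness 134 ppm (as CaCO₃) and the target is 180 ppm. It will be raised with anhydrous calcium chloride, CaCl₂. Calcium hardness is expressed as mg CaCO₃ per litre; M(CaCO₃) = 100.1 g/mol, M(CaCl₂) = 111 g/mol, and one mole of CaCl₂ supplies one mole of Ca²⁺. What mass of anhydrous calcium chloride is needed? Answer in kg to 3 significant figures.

(a) Volume: 182,000 US gal × 3.785 L/gal = 688,870 L.
(a) CYA to add: (33 − 15) = 18 mg/L × 688,870 L = 12,400 g cyanuric acid.
(a) At 96% purity: 12,400 / 0.96 = 12,920 g product.

(b) Volume: 1700 m³ = 1,700,000 L.
(b) Hardness to add: (180 − 134) = 46 mg/L as CaCO₃ × 1,700,000 L = 78,200 g as CaCO₃.
(b) Moles of Ca²⁺ (1 mol Ca²⁺ ≡ 1 mol CaCO₃): 78,200 / 100.1 g/mol = 781.2 mol.
(b) Mass of CaCl₂: 781.2 × 111 = 86,720 g.

(a) 12.9 kg; (b) 86.7 kg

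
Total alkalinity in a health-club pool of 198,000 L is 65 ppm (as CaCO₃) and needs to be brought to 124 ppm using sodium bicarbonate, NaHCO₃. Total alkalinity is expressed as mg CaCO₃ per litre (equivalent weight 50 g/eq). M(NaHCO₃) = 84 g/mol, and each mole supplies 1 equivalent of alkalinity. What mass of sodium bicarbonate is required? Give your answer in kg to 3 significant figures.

19.6 kg

Alkalinity to add: (124 − 65) = 59 mg/L as CaCO₃ × 198,000 L = 11,680 g as CaCO₃.
Equivalents: 11,680 g ÷ 50 g/eq = 233.6 eq.
NaHCO₃ supplies 1 eq per mole → 233.6 mol.
Mass: 233.6 mol × 84 g/mol = 19,630 g.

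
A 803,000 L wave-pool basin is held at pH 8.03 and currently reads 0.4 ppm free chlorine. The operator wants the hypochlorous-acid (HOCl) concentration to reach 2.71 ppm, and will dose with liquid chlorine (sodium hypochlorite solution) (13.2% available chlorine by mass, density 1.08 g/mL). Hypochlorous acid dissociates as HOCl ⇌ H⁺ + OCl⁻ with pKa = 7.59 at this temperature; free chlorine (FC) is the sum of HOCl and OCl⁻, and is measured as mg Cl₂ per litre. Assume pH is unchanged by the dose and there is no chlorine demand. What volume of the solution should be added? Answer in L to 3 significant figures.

[OCl⁻]/[HOCl] = 10^(pH − pKa) = 10^(8.03 − 7.59) = 2.754; fraction as HOCl = 1/(1 + 2.754) = 0.2664.
Free chlorine required for 2.71 ppm HOCl: 2.71 / 0.2664 = 10.17 ppm.
FC to add: 10.17 − 0.4 = 9.774 mg/L as Cl₂.
Cl₂ equivalent: 9.774 mg/L × 803,000 L = 7848 g.
Product at 13.2% available Cl: 7848 / 0.132 = 59,460 g.
Volume: 59,460 g ÷ 1.08 g/mL = 55,050 mL.

55.1 L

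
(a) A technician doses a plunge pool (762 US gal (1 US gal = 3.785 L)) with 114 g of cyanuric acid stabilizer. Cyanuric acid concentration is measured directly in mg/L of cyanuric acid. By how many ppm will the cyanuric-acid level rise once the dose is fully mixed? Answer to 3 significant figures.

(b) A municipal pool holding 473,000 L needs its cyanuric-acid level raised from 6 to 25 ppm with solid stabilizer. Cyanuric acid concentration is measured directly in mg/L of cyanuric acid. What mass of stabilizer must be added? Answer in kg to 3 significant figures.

(a) 39.5 ppm; (b) 8.99 kg

(a) Volume: 762 US gal × 3.785 L/gal = 2,884 L.
(a) Rise: 114 g / 2,884 L × 1000 = 39.53 mg/L.

(b) CYA to add: (25 − 6) = 19 mg/L × 473,000 L = 8987 g cyanuric acid.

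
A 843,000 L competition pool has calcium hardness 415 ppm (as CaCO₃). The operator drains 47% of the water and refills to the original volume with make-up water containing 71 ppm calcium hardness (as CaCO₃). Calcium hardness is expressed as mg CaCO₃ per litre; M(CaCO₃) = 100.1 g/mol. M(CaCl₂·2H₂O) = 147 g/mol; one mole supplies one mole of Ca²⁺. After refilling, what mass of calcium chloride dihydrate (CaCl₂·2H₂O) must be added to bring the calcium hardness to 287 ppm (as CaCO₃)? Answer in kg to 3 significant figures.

After draining 47% and refilling: 415 × 0.53 + 71 × 0.47 = 253.32 ppm.
Deficit to target: 287 − 253.32 = 33.68 mg/L.
As CaCO₃: 33.68 mg/L × 843,000 L = 28,390 g; ÷ 100.1 = 283.6 mol Ca²⁺.
Mass: 283.6 × 147 = 41,690 g.

41.7 kg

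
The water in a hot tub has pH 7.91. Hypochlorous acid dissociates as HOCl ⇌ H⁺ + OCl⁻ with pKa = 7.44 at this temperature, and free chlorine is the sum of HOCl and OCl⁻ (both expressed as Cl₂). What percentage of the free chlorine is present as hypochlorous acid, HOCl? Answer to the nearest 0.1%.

25.3%

[OCl⁻]/[HOCl] = 10^(pH − pKa) = 10^(7.91 − 7.44) = 10^0.47 = 2.951.
Fraction as HOCl = 1 / (1 + 2.951) = 0.2531.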